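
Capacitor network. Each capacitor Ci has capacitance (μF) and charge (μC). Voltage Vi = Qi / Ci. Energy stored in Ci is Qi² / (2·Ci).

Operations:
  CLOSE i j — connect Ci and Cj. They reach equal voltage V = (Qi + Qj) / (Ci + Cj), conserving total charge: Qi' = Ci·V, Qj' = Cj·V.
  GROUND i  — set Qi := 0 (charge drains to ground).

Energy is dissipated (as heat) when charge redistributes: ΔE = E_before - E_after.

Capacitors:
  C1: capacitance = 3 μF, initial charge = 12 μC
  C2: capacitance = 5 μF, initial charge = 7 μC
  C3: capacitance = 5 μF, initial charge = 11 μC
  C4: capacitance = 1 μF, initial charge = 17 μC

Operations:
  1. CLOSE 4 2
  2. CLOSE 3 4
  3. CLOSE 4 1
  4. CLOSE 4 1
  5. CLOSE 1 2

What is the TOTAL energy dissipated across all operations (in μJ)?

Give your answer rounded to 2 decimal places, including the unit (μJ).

Initial: C1(3μF, Q=12μC, V=4.00V), C2(5μF, Q=7μC, V=1.40V), C3(5μF, Q=11μC, V=2.20V), C4(1μF, Q=17μC, V=17.00V)
Op 1: CLOSE 4-2: Q_total=24.00, C_total=6.00, V=4.00; Q4=4.00, Q2=20.00; dissipated=101.400
Op 2: CLOSE 3-4: Q_total=15.00, C_total=6.00, V=2.50; Q3=12.50, Q4=2.50; dissipated=1.350
Op 3: CLOSE 4-1: Q_total=14.50, C_total=4.00, V=3.62; Q4=3.62, Q1=10.88; dissipated=0.844
Op 4: CLOSE 4-1: Q_total=14.50, C_total=4.00, V=3.62; Q4=3.62, Q1=10.88; dissipated=0.000
Op 5: CLOSE 1-2: Q_total=30.88, C_total=8.00, V=3.86; Q1=11.58, Q2=19.30; dissipated=0.132
Total dissipated: 103.726 μJ

Answer: 103.73 μJ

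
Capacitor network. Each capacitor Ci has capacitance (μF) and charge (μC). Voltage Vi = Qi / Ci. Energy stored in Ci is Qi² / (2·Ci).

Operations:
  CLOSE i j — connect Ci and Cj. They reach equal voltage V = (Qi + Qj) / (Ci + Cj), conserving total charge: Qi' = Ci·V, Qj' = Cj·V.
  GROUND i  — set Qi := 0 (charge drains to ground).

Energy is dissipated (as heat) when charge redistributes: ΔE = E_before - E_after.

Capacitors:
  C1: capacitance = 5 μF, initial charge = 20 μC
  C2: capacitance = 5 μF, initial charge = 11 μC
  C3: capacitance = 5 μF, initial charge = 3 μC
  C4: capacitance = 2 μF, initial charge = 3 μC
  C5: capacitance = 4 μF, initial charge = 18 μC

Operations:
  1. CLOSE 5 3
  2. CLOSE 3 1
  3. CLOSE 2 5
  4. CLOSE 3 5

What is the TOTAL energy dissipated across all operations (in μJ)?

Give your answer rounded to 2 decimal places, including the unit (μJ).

Initial: C1(5μF, Q=20μC, V=4.00V), C2(5μF, Q=11μC, V=2.20V), C3(5μF, Q=3μC, V=0.60V), C4(2μF, Q=3μC, V=1.50V), C5(4μF, Q=18μC, V=4.50V)
Op 1: CLOSE 5-3: Q_total=21.00, C_total=9.00, V=2.33; Q5=9.33, Q3=11.67; dissipated=16.900
Op 2: CLOSE 3-1: Q_total=31.67, C_total=10.00, V=3.17; Q3=15.83, Q1=15.83; dissipated=3.472
Op 3: CLOSE 2-5: Q_total=20.33, C_total=9.00, V=2.26; Q2=11.30, Q5=9.04; dissipated=0.020
Op 4: CLOSE 3-5: Q_total=24.87, C_total=9.00, V=2.76; Q3=13.82, Q5=11.05; dissipated=0.915
Total dissipated: 21.307 μJ

Answer: 21.31 μJ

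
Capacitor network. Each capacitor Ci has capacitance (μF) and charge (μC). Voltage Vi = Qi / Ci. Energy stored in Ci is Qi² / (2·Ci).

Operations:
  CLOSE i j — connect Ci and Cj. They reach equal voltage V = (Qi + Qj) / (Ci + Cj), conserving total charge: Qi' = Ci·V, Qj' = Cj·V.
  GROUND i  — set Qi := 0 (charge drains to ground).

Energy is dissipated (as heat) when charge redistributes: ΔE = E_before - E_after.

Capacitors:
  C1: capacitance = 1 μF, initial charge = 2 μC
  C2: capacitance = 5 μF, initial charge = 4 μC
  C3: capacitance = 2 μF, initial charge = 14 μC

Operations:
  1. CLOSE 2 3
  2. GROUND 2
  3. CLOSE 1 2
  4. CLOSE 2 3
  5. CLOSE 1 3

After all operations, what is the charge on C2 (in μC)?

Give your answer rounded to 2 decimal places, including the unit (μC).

Initial: C1(1μF, Q=2μC, V=2.00V), C2(5μF, Q=4μC, V=0.80V), C3(2μF, Q=14μC, V=7.00V)
Op 1: CLOSE 2-3: Q_total=18.00, C_total=7.00, V=2.57; Q2=12.86, Q3=5.14; dissipated=27.457
Op 2: GROUND 2: Q2=0; energy lost=16.531
Op 3: CLOSE 1-2: Q_total=2.00, C_total=6.00, V=0.33; Q1=0.33, Q2=1.67; dissipated=1.667
Op 4: CLOSE 2-3: Q_total=6.81, C_total=7.00, V=0.97; Q2=4.86, Q3=1.95; dissipated=3.578
Op 5: CLOSE 1-3: Q_total=2.28, C_total=3.00, V=0.76; Q1=0.76, Q3=1.52; dissipated=0.136
Final charges: Q1=0.76, Q2=4.86, Q3=1.52

Answer: 4.86 μC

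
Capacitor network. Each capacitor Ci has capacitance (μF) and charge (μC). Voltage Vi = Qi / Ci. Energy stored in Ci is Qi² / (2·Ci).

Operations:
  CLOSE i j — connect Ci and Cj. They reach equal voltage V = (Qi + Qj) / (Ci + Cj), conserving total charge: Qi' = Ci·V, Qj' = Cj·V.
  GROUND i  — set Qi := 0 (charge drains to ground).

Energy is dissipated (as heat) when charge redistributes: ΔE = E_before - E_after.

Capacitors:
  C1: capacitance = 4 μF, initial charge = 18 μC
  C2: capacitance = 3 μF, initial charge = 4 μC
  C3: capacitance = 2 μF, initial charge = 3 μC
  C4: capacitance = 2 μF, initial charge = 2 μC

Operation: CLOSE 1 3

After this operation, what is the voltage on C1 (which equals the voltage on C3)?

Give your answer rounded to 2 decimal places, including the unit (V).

Answer: 3.50 V

Derivation:
Initial: C1(4μF, Q=18μC, V=4.50V), C2(3μF, Q=4μC, V=1.33V), C3(2μF, Q=3μC, V=1.50V), C4(2μF, Q=2μC, V=1.00V)
Op 1: CLOSE 1-3: Q_total=21.00, C_total=6.00, V=3.50; Q1=14.00, Q3=7.00; dissipated=6.000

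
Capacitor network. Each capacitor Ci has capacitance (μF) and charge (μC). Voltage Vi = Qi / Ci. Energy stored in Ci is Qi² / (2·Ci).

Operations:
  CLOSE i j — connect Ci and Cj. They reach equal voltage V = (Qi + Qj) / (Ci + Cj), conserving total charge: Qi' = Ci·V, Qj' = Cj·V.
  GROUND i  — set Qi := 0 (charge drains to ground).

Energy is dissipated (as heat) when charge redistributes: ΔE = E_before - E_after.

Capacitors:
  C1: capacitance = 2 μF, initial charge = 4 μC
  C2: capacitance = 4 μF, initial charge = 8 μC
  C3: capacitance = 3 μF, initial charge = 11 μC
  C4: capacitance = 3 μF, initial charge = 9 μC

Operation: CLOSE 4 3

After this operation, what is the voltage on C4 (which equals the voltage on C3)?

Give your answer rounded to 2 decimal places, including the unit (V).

Initial: C1(2μF, Q=4μC, V=2.00V), C2(4μF, Q=8μC, V=2.00V), C3(3μF, Q=11μC, V=3.67V), C4(3μF, Q=9μC, V=3.00V)
Op 1: CLOSE 4-3: Q_total=20.00, C_total=6.00, V=3.33; Q4=10.00, Q3=10.00; dissipated=0.333

Answer: 3.33 V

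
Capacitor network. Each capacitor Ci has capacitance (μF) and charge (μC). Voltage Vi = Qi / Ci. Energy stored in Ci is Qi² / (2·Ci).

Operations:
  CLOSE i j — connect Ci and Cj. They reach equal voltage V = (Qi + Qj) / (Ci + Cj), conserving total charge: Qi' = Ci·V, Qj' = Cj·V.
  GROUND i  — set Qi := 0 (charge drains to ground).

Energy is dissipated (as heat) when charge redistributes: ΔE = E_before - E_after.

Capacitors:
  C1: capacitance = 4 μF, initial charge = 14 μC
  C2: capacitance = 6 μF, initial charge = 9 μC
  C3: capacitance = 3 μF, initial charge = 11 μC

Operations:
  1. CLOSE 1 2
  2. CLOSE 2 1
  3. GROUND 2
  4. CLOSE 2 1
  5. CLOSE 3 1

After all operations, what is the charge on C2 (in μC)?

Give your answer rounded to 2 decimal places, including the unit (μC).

Answer: 5.52 μC

Derivation:
Initial: C1(4μF, Q=14μC, V=3.50V), C2(6μF, Q=9μC, V=1.50V), C3(3μF, Q=11μC, V=3.67V)
Op 1: CLOSE 1-2: Q_total=23.00, C_total=10.00, V=2.30; Q1=9.20, Q2=13.80; dissipated=4.800
Op 2: CLOSE 2-1: Q_total=23.00, C_total=10.00, V=2.30; Q2=13.80, Q1=9.20; dissipated=0.000
Op 3: GROUND 2: Q2=0; energy lost=15.870
Op 4: CLOSE 2-1: Q_total=9.20, C_total=10.00, V=0.92; Q2=5.52, Q1=3.68; dissipated=6.348
Op 5: CLOSE 3-1: Q_total=14.68, C_total=7.00, V=2.10; Q3=6.29, Q1=8.39; dissipated=6.466
Final charges: Q1=8.39, Q2=5.52, Q3=6.29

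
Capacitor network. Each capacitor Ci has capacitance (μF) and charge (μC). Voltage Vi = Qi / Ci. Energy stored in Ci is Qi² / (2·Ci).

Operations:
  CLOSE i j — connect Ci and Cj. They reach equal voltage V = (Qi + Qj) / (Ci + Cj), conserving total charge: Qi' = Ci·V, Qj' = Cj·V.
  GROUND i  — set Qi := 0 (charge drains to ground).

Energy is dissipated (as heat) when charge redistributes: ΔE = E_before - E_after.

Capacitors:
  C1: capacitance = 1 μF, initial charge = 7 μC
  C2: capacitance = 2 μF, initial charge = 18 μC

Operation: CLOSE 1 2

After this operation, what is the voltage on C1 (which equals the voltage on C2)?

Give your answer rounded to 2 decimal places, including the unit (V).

Answer: 8.33 V

Derivation:
Initial: C1(1μF, Q=7μC, V=7.00V), C2(2μF, Q=18μC, V=9.00V)
Op 1: CLOSE 1-2: Q_total=25.00, C_total=3.00, V=8.33; Q1=8.33, Q2=16.67; dissipated=1.333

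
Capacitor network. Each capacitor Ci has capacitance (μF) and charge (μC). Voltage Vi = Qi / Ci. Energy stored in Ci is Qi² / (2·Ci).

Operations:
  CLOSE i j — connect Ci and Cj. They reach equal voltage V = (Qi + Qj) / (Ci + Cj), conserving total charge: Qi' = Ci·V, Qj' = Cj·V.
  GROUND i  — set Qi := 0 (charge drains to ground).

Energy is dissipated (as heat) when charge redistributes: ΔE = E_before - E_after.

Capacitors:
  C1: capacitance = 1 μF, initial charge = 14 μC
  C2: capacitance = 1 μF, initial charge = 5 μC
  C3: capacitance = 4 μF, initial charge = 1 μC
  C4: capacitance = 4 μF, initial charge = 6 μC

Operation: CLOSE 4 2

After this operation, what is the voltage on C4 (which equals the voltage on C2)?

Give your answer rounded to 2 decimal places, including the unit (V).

Answer: 2.20 V

Derivation:
Initial: C1(1μF, Q=14μC, V=14.00V), C2(1μF, Q=5μC, V=5.00V), C3(4μF, Q=1μC, V=0.25V), C4(4μF, Q=6μC, V=1.50V)
Op 1: CLOSE 4-2: Q_total=11.00, C_total=5.00, V=2.20; Q4=8.80, Q2=2.20; dissipated=4.900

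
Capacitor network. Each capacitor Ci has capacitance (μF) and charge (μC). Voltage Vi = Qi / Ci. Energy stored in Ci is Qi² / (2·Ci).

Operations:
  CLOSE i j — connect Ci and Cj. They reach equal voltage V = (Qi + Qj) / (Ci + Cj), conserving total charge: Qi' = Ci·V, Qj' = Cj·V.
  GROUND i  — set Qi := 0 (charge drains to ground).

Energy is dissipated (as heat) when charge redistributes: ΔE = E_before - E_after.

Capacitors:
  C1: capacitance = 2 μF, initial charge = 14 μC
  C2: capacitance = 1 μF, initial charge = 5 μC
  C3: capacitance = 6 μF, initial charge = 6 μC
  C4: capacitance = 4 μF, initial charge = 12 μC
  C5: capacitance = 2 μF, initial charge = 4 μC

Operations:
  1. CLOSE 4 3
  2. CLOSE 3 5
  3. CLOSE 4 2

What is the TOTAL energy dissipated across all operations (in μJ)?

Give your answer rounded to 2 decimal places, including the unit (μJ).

Initial: C1(2μF, Q=14μC, V=7.00V), C2(1μF, Q=5μC, V=5.00V), C3(6μF, Q=6μC, V=1.00V), C4(4μF, Q=12μC, V=3.00V), C5(2μF, Q=4μC, V=2.00V)
Op 1: CLOSE 4-3: Q_total=18.00, C_total=10.00, V=1.80; Q4=7.20, Q3=10.80; dissipated=4.800
Op 2: CLOSE 3-5: Q_total=14.80, C_total=8.00, V=1.85; Q3=11.10, Q5=3.70; dissipated=0.030
Op 3: CLOSE 4-2: Q_total=12.20, C_total=5.00, V=2.44; Q4=9.76, Q2=2.44; dissipated=4.096
Total dissipated: 8.926 μJ

Answer: 8.93 μJ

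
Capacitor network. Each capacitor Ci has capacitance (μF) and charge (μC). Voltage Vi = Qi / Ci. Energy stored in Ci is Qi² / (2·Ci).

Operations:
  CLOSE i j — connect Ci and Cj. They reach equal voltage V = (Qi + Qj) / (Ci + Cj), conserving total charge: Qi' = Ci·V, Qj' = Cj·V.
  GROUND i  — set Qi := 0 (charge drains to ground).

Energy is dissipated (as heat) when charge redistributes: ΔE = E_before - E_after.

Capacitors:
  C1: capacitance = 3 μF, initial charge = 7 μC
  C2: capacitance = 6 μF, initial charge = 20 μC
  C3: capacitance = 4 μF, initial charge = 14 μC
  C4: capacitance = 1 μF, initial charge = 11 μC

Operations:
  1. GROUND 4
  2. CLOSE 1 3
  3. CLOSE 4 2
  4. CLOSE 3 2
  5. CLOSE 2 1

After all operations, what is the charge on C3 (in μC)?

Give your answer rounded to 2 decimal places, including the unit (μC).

Answer: 11.66 μC

Derivation:
Initial: C1(3μF, Q=7μC, V=2.33V), C2(6μF, Q=20μC, V=3.33V), C3(4μF, Q=14μC, V=3.50V), C4(1μF, Q=11μC, V=11.00V)
Op 1: GROUND 4: Q4=0; energy lost=60.500
Op 2: CLOSE 1-3: Q_total=21.00, C_total=7.00, V=3.00; Q1=9.00, Q3=12.00; dissipated=1.167
Op 3: CLOSE 4-2: Q_total=20.00, C_total=7.00, V=2.86; Q4=2.86, Q2=17.14; dissipated=4.762
Op 4: CLOSE 3-2: Q_total=29.14, C_total=10.00, V=2.91; Q3=11.66, Q2=17.49; dissipated=0.024
Op 5: CLOSE 2-1: Q_total=26.49, C_total=9.00, V=2.94; Q2=17.66, Q1=8.83; dissipated=0.007
Final charges: Q1=8.83, Q2=17.66, Q3=11.66, Q4=2.86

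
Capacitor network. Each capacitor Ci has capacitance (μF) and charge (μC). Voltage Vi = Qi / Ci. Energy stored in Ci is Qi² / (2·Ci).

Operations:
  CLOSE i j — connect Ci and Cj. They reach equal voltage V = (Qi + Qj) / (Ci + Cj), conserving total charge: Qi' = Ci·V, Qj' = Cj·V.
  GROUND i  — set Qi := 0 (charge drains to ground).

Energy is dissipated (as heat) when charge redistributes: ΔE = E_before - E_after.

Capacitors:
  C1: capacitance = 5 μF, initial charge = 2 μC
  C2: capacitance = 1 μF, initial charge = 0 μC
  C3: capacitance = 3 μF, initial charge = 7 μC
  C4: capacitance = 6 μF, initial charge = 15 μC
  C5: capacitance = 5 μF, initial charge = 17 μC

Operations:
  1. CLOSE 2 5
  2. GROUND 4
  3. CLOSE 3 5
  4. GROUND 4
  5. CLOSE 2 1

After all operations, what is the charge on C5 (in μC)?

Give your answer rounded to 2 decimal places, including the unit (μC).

Answer: 13.23 μC

Derivation:
Initial: C1(5μF, Q=2μC, V=0.40V), C2(1μF, Q=0μC, V=0.00V), C3(3μF, Q=7μC, V=2.33V), C4(6μF, Q=15μC, V=2.50V), C5(5μF, Q=17μC, V=3.40V)
Op 1: CLOSE 2-5: Q_total=17.00, C_total=6.00, V=2.83; Q2=2.83, Q5=14.17; dissipated=4.817
Op 2: GROUND 4: Q4=0; energy lost=18.750
Op 3: CLOSE 3-5: Q_total=21.17, C_total=8.00, V=2.65; Q3=7.94, Q5=13.23; dissipated=0.234
Op 4: GROUND 4: Q4=0; energy lost=0.000
Op 5: CLOSE 2-1: Q_total=4.83, C_total=6.00, V=0.81; Q2=0.81, Q1=4.03; dissipated=2.467
Final charges: Q1=4.03, Q2=0.81, Q3=7.94, Q4=0.00, Q5=13.23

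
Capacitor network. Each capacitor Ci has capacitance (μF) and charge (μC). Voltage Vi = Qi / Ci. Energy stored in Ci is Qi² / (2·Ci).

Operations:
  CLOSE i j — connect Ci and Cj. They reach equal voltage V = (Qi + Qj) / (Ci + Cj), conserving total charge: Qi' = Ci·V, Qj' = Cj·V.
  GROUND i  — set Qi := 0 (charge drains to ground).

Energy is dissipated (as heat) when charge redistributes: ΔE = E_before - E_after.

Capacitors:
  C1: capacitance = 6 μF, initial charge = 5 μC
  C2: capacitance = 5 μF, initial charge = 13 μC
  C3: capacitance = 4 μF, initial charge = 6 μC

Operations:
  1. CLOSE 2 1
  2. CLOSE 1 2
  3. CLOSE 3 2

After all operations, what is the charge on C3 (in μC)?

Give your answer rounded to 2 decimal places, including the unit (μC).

Initial: C1(6μF, Q=5μC, V=0.83V), C2(5μF, Q=13μC, V=2.60V), C3(4μF, Q=6μC, V=1.50V)
Op 1: CLOSE 2-1: Q_total=18.00, C_total=11.00, V=1.64; Q2=8.18, Q1=9.82; dissipated=4.256
Op 2: CLOSE 1-2: Q_total=18.00, C_total=11.00, V=1.64; Q1=9.82, Q2=8.18; dissipated=0.000
Op 3: CLOSE 3-2: Q_total=14.18, C_total=9.00, V=1.58; Q3=6.30, Q2=7.88; dissipated=0.021
Final charges: Q1=9.82, Q2=7.88, Q3=6.30

Answer: 6.30 μC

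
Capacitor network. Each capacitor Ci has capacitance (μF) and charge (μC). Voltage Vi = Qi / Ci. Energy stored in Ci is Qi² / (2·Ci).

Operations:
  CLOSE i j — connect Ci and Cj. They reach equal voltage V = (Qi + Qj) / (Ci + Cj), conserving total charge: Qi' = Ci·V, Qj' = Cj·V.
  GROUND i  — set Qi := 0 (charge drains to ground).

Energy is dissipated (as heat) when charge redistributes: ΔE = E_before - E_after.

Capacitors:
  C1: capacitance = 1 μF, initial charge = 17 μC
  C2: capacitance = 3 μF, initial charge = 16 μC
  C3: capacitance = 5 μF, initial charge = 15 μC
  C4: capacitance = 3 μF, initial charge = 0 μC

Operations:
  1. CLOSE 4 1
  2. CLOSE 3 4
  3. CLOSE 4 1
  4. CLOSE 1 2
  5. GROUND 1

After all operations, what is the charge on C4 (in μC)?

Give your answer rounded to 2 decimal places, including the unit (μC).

Initial: C1(1μF, Q=17μC, V=17.00V), C2(3μF, Q=16μC, V=5.33V), C3(5μF, Q=15μC, V=3.00V), C4(3μF, Q=0μC, V=0.00V)
Op 1: CLOSE 4-1: Q_total=17.00, C_total=4.00, V=4.25; Q4=12.75, Q1=4.25; dissipated=108.375
Op 2: CLOSE 3-4: Q_total=27.75, C_total=8.00, V=3.47; Q3=17.34, Q4=10.41; dissipated=1.465
Op 3: CLOSE 4-1: Q_total=14.66, C_total=4.00, V=3.66; Q4=10.99, Q1=3.66; dissipated=0.229
Op 4: CLOSE 1-2: Q_total=19.66, C_total=4.00, V=4.92; Q1=4.92, Q2=14.75; dissipated=1.045
Op 5: GROUND 1: Q1=0; energy lost=12.084
Final charges: Q1=0.00, Q2=14.75, Q3=17.34, Q4=10.99

Answer: 10.99 μC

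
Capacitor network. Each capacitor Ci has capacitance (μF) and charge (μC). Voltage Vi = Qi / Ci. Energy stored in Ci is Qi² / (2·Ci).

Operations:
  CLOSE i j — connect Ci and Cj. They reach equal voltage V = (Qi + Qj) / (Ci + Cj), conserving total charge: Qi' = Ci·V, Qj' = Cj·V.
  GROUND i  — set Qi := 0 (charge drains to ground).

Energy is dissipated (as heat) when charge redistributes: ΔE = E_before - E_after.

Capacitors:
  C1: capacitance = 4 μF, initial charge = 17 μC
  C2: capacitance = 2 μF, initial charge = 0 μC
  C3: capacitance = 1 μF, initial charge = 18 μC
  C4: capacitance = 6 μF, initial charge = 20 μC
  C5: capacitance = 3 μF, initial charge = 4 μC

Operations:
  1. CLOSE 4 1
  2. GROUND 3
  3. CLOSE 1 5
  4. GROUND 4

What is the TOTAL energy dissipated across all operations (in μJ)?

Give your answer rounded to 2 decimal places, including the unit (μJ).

Answer: 208.88 μJ

Derivation:
Initial: C1(4μF, Q=17μC, V=4.25V), C2(2μF, Q=0μC, V=0.00V), C3(1μF, Q=18μC, V=18.00V), C4(6μF, Q=20μC, V=3.33V), C5(3μF, Q=4μC, V=1.33V)
Op 1: CLOSE 4-1: Q_total=37.00, C_total=10.00, V=3.70; Q4=22.20, Q1=14.80; dissipated=1.008
Op 2: GROUND 3: Q3=0; energy lost=162.000
Op 3: CLOSE 1-5: Q_total=18.80, C_total=7.00, V=2.69; Q1=10.74, Q5=8.06; dissipated=4.801
Op 4: GROUND 4: Q4=0; energy lost=41.070
Total dissipated: 208.879 μJ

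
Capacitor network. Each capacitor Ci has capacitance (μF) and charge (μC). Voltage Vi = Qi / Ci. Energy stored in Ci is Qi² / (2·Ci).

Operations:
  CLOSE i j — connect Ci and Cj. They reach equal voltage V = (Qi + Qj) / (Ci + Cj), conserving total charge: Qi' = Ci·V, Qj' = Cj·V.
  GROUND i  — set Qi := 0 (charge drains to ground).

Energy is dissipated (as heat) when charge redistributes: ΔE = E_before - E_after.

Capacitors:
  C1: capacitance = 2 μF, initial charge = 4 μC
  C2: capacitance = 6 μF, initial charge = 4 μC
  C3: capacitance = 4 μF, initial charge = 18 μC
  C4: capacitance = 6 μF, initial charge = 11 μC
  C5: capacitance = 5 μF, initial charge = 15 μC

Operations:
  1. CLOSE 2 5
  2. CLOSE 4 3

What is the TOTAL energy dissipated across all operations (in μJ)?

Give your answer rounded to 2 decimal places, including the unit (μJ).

Initial: C1(2μF, Q=4μC, V=2.00V), C2(6μF, Q=4μC, V=0.67V), C3(4μF, Q=18μC, V=4.50V), C4(6μF, Q=11μC, V=1.83V), C5(5μF, Q=15μC, V=3.00V)
Op 1: CLOSE 2-5: Q_total=19.00, C_total=11.00, V=1.73; Q2=10.36, Q5=8.64; dissipated=7.424
Op 2: CLOSE 4-3: Q_total=29.00, C_total=10.00, V=2.90; Q4=17.40, Q3=11.60; dissipated=8.533
Total dissipated: 15.958 μJ

Answer: 15.96 μJ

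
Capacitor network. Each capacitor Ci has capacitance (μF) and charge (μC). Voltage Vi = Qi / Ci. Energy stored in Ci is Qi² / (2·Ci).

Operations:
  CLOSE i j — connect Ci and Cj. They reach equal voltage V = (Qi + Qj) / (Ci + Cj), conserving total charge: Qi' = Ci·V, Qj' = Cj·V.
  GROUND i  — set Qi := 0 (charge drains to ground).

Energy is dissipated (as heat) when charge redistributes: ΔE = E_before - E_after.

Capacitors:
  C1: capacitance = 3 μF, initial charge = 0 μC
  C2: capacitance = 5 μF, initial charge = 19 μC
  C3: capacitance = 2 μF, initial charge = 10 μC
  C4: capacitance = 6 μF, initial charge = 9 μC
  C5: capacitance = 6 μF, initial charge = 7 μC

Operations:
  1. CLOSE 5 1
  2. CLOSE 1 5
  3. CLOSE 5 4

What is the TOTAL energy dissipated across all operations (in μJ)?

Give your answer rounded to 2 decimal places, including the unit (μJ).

Initial: C1(3μF, Q=0μC, V=0.00V), C2(5μF, Q=19μC, V=3.80V), C3(2μF, Q=10μC, V=5.00V), C4(6μF, Q=9μC, V=1.50V), C5(6μF, Q=7μC, V=1.17V)
Op 1: CLOSE 5-1: Q_total=7.00, C_total=9.00, V=0.78; Q5=4.67, Q1=2.33; dissipated=1.361
Op 2: CLOSE 1-5: Q_total=7.00, C_total=9.00, V=0.78; Q1=2.33, Q5=4.67; dissipated=0.000
Op 3: CLOSE 5-4: Q_total=13.67, C_total=12.00, V=1.14; Q5=6.83, Q4=6.83; dissipated=0.782
Total dissipated: 2.144 μJ

Answer: 2.14 μJ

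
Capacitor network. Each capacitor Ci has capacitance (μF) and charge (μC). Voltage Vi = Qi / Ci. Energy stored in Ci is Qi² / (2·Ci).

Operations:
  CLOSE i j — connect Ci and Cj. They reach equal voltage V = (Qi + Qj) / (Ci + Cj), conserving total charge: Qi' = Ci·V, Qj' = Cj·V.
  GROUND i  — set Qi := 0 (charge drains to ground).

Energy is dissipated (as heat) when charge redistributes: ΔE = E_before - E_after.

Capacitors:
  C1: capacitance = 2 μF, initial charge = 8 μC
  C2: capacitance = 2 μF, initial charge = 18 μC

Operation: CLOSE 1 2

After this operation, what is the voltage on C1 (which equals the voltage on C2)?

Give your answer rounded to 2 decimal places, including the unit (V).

Initial: C1(2μF, Q=8μC, V=4.00V), C2(2μF, Q=18μC, V=9.00V)
Op 1: CLOSE 1-2: Q_total=26.00, C_total=4.00, V=6.50; Q1=13.00, Q2=13.00; dissipated=12.500

Answer: 6.50 V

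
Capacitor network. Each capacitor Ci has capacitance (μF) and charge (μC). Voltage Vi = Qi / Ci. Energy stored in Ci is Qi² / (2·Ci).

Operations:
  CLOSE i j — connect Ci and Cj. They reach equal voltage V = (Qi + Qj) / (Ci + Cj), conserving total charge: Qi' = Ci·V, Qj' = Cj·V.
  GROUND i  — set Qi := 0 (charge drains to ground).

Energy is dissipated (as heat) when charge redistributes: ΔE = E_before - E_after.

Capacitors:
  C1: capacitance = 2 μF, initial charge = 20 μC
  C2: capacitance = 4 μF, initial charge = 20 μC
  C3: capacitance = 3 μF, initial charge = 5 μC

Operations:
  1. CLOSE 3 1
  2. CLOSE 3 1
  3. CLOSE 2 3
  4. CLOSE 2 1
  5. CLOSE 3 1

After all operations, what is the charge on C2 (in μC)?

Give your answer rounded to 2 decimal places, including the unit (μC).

Initial: C1(2μF, Q=20μC, V=10.00V), C2(4μF, Q=20μC, V=5.00V), C3(3μF, Q=5μC, V=1.67V)
Op 1: CLOSE 3-1: Q_total=25.00, C_total=5.00, V=5.00; Q3=15.00, Q1=10.00; dissipated=41.667
Op 2: CLOSE 3-1: Q_total=25.00, C_total=5.00, V=5.00; Q3=15.00, Q1=10.00; dissipated=0.000
Op 3: CLOSE 2-3: Q_total=35.00, C_total=7.00, V=5.00; Q2=20.00, Q3=15.00; dissipated=0.000
Op 4: CLOSE 2-1: Q_total=30.00, C_total=6.00, V=5.00; Q2=20.00, Q1=10.00; dissipated=0.000
Op 5: CLOSE 3-1: Q_total=25.00, C_total=5.00, V=5.00; Q3=15.00, Q1=10.00; dissipated=0.000
Final charges: Q1=10.00, Q2=20.00, Q3=15.00

Answer: 20.00 μC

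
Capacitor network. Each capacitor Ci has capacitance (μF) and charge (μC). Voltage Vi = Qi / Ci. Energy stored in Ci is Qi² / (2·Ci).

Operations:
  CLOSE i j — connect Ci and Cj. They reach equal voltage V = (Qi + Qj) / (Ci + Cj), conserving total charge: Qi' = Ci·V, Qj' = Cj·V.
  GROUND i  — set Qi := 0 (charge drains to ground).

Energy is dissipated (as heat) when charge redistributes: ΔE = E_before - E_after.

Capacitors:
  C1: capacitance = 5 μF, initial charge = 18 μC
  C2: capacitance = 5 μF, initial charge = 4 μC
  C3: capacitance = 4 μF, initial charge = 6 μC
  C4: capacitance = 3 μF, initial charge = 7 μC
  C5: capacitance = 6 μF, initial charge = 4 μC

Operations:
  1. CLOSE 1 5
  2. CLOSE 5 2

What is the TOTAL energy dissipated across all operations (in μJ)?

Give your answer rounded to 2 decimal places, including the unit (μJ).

Answer: 13.70 μJ

Derivation:
Initial: C1(5μF, Q=18μC, V=3.60V), C2(5μF, Q=4μC, V=0.80V), C3(4μF, Q=6μC, V=1.50V), C4(3μF, Q=7μC, V=2.33V), C5(6μF, Q=4μC, V=0.67V)
Op 1: CLOSE 1-5: Q_total=22.00, C_total=11.00, V=2.00; Q1=10.00, Q5=12.00; dissipated=11.733
Op 2: CLOSE 5-2: Q_total=16.00, C_total=11.00, V=1.45; Q5=8.73, Q2=7.27; dissipated=1.964
Total dissipated: 13.697 μJ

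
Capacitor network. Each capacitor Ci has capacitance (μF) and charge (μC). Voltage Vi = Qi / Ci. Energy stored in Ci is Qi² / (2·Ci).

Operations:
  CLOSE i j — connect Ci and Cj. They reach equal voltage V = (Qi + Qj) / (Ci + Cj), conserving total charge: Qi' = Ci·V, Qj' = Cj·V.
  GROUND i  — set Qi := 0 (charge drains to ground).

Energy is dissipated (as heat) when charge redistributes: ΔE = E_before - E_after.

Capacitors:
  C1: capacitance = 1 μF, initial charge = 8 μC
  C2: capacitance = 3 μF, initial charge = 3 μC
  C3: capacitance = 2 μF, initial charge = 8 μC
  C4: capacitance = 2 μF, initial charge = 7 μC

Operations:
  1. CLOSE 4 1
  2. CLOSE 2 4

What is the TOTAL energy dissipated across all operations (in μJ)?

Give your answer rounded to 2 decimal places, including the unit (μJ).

Initial: C1(1μF, Q=8μC, V=8.00V), C2(3μF, Q=3μC, V=1.00V), C3(2μF, Q=8μC, V=4.00V), C4(2μF, Q=7μC, V=3.50V)
Op 1: CLOSE 4-1: Q_total=15.00, C_total=3.00, V=5.00; Q4=10.00, Q1=5.00; dissipated=6.750
Op 2: CLOSE 2-4: Q_total=13.00, C_total=5.00, V=2.60; Q2=7.80, Q4=5.20; dissipated=9.600
Total dissipated: 16.350 μJ

Answer: 16.35 μJ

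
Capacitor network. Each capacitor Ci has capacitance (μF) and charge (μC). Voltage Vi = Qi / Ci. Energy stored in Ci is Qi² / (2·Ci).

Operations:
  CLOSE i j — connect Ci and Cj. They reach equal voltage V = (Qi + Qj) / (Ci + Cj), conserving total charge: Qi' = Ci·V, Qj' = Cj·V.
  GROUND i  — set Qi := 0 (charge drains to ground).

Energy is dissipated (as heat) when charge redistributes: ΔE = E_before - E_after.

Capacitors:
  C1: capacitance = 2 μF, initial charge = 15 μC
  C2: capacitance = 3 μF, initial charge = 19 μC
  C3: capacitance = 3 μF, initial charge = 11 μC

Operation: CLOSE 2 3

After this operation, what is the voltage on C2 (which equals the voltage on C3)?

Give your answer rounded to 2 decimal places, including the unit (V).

Initial: C1(2μF, Q=15μC, V=7.50V), C2(3μF, Q=19μC, V=6.33V), C3(3μF, Q=11μC, V=3.67V)
Op 1: CLOSE 2-3: Q_total=30.00, C_total=6.00, V=5.00; Q2=15.00, Q3=15.00; dissipated=5.333

Answer: 5.00 V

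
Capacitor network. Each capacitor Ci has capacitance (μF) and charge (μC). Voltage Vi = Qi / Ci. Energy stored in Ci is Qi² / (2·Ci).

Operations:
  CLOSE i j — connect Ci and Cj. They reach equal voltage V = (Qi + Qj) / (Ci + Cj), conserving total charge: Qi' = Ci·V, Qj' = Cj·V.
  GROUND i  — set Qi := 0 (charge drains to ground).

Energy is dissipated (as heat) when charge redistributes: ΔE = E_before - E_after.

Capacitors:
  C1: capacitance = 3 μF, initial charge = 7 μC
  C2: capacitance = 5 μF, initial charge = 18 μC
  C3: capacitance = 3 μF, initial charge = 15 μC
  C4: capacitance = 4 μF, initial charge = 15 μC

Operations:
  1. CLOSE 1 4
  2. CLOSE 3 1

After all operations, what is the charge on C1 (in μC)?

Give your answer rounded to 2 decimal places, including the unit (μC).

Initial: C1(3μF, Q=7μC, V=2.33V), C2(5μF, Q=18μC, V=3.60V), C3(3μF, Q=15μC, V=5.00V), C4(4μF, Q=15μC, V=3.75V)
Op 1: CLOSE 1-4: Q_total=22.00, C_total=7.00, V=3.14; Q1=9.43, Q4=12.57; dissipated=1.720
Op 2: CLOSE 3-1: Q_total=24.43, C_total=6.00, V=4.07; Q3=12.21, Q1=12.21; dissipated=2.587
Final charges: Q1=12.21, Q2=18.00, Q3=12.21, Q4=12.57

Answer: 12.21 μC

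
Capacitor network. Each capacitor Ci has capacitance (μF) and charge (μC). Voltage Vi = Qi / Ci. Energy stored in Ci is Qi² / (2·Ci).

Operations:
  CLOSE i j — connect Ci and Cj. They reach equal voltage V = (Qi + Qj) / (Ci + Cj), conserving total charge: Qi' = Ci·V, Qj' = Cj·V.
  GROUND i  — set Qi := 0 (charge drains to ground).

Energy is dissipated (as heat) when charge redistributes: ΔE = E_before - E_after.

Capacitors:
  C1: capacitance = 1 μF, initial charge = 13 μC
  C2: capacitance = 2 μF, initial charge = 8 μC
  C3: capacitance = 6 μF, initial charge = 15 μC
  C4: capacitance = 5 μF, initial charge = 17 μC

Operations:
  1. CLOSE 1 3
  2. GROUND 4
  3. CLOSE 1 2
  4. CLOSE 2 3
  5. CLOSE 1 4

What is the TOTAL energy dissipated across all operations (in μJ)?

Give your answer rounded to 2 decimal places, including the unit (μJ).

Initial: C1(1μF, Q=13μC, V=13.00V), C2(2μF, Q=8μC, V=4.00V), C3(6μF, Q=15μC, V=2.50V), C4(5μF, Q=17μC, V=3.40V)
Op 1: CLOSE 1-3: Q_total=28.00, C_total=7.00, V=4.00; Q1=4.00, Q3=24.00; dissipated=47.250
Op 2: GROUND 4: Q4=0; energy lost=28.900
Op 3: CLOSE 1-2: Q_total=12.00, C_total=3.00, V=4.00; Q1=4.00, Q2=8.00; dissipated=0.000
Op 4: CLOSE 2-3: Q_total=32.00, C_total=8.00, V=4.00; Q2=8.00, Q3=24.00; dissipated=0.000
Op 5: CLOSE 1-4: Q_total=4.00, C_total=6.00, V=0.67; Q1=0.67, Q4=3.33; dissipated=6.667
Total dissipated: 82.817 μJ

Answer: 82.82 μJ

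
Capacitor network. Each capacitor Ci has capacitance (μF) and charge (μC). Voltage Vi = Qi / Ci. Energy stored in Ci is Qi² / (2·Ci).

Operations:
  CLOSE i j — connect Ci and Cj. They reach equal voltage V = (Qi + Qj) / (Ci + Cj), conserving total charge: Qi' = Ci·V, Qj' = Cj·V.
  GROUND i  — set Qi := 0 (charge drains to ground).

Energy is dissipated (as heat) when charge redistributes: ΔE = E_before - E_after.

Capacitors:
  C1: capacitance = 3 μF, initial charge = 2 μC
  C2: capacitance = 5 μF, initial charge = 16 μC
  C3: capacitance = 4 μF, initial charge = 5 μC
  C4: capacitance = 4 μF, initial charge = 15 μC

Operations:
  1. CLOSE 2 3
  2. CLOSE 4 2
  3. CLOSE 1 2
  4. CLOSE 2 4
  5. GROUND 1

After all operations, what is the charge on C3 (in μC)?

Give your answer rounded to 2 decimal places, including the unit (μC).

Initial: C1(3μF, Q=2μC, V=0.67V), C2(5μF, Q=16μC, V=3.20V), C3(4μF, Q=5μC, V=1.25V), C4(4μF, Q=15μC, V=3.75V)
Op 1: CLOSE 2-3: Q_total=21.00, C_total=9.00, V=2.33; Q2=11.67, Q3=9.33; dissipated=4.225
Op 2: CLOSE 4-2: Q_total=26.67, C_total=9.00, V=2.96; Q4=11.85, Q2=14.81; dissipated=2.230
Op 3: CLOSE 1-2: Q_total=16.81, C_total=8.00, V=2.10; Q1=6.31, Q2=10.51; dissipated=4.943
Op 4: CLOSE 2-4: Q_total=22.36, C_total=9.00, V=2.48; Q2=12.42, Q4=9.94; dissipated=0.824
Op 5: GROUND 1: Q1=0; energy lost=6.627
Final charges: Q1=0.00, Q2=12.42, Q3=9.33, Q4=9.94

Answer: 9.33 μC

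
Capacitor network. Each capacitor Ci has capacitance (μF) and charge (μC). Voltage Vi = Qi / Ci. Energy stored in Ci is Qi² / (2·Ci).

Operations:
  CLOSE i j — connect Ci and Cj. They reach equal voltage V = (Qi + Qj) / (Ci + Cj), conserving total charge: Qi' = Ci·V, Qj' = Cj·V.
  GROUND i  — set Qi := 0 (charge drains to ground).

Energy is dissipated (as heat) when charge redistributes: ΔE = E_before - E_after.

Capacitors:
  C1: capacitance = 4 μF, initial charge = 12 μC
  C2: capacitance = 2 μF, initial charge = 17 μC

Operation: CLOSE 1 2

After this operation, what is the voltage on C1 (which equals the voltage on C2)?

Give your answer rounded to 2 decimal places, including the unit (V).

Answer: 4.83 V

Derivation:
Initial: C1(4μF, Q=12μC, V=3.00V), C2(2μF, Q=17μC, V=8.50V)
Op 1: CLOSE 1-2: Q_total=29.00, C_total=6.00, V=4.83; Q1=19.33, Q2=9.67; dissipated=20.167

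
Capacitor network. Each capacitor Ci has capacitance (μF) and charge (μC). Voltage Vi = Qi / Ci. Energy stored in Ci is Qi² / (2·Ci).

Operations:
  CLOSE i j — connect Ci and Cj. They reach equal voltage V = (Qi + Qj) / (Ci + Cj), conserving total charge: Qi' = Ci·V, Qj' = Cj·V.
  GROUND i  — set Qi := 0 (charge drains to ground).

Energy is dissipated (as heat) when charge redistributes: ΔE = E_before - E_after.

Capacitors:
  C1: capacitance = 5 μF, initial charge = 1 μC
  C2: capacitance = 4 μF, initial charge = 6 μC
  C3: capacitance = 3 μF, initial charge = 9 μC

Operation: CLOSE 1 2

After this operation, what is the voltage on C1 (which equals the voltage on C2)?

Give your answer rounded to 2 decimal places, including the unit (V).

Answer: 0.78 V

Derivation:
Initial: C1(5μF, Q=1μC, V=0.20V), C2(4μF, Q=6μC, V=1.50V), C3(3μF, Q=9μC, V=3.00V)
Op 1: CLOSE 1-2: Q_total=7.00, C_total=9.00, V=0.78; Q1=3.89, Q2=3.11; dissipated=1.878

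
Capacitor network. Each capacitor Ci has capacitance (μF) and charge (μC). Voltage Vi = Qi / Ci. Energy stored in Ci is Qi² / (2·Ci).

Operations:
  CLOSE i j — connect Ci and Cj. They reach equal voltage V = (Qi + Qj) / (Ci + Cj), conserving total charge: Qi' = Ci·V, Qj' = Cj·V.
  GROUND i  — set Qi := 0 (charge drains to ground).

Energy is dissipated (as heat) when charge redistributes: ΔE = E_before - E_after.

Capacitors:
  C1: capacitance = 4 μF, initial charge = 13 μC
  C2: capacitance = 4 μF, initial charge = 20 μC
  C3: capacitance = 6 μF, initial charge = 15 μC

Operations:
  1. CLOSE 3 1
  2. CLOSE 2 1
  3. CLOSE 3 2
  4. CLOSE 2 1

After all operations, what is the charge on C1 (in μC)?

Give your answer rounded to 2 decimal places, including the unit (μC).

Initial: C1(4μF, Q=13μC, V=3.25V), C2(4μF, Q=20μC, V=5.00V), C3(6μF, Q=15μC, V=2.50V)
Op 1: CLOSE 3-1: Q_total=28.00, C_total=10.00, V=2.80; Q3=16.80, Q1=11.20; dissipated=0.675
Op 2: CLOSE 2-1: Q_total=31.20, C_total=8.00, V=3.90; Q2=15.60, Q1=15.60; dissipated=4.840
Op 3: CLOSE 3-2: Q_total=32.40, C_total=10.00, V=3.24; Q3=19.44, Q2=12.96; dissipated=1.452
Op 4: CLOSE 2-1: Q_total=28.56, C_total=8.00, V=3.57; Q2=14.28, Q1=14.28; dissipated=0.436
Final charges: Q1=14.28, Q2=14.28, Q3=19.44

Answer: 14.28 μC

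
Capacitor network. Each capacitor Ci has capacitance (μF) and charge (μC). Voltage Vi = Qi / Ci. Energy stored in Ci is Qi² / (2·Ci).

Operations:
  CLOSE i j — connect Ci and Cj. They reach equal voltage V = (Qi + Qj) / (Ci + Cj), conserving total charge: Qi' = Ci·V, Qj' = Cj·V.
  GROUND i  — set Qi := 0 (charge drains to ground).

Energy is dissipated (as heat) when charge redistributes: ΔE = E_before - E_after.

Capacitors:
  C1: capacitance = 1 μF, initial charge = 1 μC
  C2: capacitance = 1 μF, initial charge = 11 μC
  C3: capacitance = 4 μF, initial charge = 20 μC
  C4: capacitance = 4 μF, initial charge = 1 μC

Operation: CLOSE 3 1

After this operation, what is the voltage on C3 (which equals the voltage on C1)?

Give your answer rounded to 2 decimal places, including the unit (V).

Answer: 4.20 V

Derivation:
Initial: C1(1μF, Q=1μC, V=1.00V), C2(1μF, Q=11μC, V=11.00V), C3(4μF, Q=20μC, V=5.00V), C4(4μF, Q=1μC, V=0.25V)
Op 1: CLOSE 3-1: Q_total=21.00, C_total=5.00, V=4.20; Q3=16.80, Q1=4.20; dissipated=6.400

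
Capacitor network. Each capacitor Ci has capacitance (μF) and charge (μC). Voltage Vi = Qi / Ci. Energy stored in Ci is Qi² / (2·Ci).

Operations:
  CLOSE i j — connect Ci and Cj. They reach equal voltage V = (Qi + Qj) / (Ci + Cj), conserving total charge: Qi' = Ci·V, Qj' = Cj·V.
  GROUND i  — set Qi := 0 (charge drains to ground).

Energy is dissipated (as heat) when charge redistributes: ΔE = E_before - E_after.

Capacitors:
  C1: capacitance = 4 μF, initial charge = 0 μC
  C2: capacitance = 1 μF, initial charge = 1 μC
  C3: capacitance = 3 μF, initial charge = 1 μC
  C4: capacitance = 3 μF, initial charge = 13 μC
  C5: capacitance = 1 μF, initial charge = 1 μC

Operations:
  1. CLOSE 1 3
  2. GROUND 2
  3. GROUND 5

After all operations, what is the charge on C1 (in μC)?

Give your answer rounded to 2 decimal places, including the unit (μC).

Answer: 0.57 μC

Derivation:
Initial: C1(4μF, Q=0μC, V=0.00V), C2(1μF, Q=1μC, V=1.00V), C3(3μF, Q=1μC, V=0.33V), C4(3μF, Q=13μC, V=4.33V), C5(1μF, Q=1μC, V=1.00V)
Op 1: CLOSE 1-3: Q_total=1.00, C_total=7.00, V=0.14; Q1=0.57, Q3=0.43; dissipated=0.095
Op 2: GROUND 2: Q2=0; energy lost=0.500
Op 3: GROUND 5: Q5=0; energy lost=0.500
Final charges: Q1=0.57, Q2=0.00, Q3=0.43, Q4=13.00, Q5=0.00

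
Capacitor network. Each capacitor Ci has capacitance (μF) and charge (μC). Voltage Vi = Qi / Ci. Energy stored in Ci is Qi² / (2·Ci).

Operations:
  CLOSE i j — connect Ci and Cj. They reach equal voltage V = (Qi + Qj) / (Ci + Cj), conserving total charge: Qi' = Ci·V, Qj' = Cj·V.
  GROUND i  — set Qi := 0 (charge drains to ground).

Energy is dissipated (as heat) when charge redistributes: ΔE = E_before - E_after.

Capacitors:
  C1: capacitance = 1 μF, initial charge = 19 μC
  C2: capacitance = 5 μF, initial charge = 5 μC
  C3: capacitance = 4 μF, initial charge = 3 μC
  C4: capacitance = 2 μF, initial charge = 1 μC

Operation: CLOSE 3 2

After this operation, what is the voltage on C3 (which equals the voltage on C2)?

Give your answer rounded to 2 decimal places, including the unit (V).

Initial: C1(1μF, Q=19μC, V=19.00V), C2(5μF, Q=5μC, V=1.00V), C3(4μF, Q=3μC, V=0.75V), C4(2μF, Q=1μC, V=0.50V)
Op 1: CLOSE 3-2: Q_total=8.00, C_total=9.00, V=0.89; Q3=3.56, Q2=4.44; dissipated=0.069

Answer: 0.89 V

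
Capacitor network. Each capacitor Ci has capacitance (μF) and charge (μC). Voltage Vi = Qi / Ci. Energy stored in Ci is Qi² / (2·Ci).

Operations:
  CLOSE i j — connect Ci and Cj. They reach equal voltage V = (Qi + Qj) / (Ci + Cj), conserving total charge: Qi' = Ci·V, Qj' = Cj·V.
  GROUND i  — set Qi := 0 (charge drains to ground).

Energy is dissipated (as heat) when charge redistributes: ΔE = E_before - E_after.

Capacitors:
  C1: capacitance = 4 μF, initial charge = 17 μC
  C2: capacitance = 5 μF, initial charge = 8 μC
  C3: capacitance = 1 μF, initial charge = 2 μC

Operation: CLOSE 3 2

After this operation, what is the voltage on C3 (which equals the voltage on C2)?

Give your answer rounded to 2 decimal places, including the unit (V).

Initial: C1(4μF, Q=17μC, V=4.25V), C2(5μF, Q=8μC, V=1.60V), C3(1μF, Q=2μC, V=2.00V)
Op 1: CLOSE 3-2: Q_total=10.00, C_total=6.00, V=1.67; Q3=1.67, Q2=8.33; dissipated=0.067

Answer: 1.67 V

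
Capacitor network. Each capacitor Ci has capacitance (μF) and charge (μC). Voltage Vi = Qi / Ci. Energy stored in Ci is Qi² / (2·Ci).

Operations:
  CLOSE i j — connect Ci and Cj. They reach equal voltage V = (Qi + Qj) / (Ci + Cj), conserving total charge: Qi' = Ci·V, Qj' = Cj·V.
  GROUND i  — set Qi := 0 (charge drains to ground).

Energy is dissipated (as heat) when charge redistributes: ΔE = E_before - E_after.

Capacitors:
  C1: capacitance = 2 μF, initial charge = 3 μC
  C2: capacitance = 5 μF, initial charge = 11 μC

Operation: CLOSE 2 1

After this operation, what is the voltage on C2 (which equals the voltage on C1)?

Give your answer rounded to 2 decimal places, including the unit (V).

Initial: C1(2μF, Q=3μC, V=1.50V), C2(5μF, Q=11μC, V=2.20V)
Op 1: CLOSE 2-1: Q_total=14.00, C_total=7.00, V=2.00; Q2=10.00, Q1=4.00; dissipated=0.350

Answer: 2.00 V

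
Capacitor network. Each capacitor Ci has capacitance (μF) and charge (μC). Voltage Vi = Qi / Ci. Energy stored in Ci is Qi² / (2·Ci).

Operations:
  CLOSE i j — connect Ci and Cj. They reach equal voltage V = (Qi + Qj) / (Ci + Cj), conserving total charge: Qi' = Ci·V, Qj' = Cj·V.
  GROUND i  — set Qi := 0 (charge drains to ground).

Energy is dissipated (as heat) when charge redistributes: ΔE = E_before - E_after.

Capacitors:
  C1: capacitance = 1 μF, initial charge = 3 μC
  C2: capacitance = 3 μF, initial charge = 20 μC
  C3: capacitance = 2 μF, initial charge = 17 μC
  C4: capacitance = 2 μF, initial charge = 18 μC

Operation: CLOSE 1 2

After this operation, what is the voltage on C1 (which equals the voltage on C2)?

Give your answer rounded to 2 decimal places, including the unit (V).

Initial: C1(1μF, Q=3μC, V=3.00V), C2(3μF, Q=20μC, V=6.67V), C3(2μF, Q=17μC, V=8.50V), C4(2μF, Q=18μC, V=9.00V)
Op 1: CLOSE 1-2: Q_total=23.00, C_total=4.00, V=5.75; Q1=5.75, Q2=17.25; dissipated=5.042

Answer: 5.75 V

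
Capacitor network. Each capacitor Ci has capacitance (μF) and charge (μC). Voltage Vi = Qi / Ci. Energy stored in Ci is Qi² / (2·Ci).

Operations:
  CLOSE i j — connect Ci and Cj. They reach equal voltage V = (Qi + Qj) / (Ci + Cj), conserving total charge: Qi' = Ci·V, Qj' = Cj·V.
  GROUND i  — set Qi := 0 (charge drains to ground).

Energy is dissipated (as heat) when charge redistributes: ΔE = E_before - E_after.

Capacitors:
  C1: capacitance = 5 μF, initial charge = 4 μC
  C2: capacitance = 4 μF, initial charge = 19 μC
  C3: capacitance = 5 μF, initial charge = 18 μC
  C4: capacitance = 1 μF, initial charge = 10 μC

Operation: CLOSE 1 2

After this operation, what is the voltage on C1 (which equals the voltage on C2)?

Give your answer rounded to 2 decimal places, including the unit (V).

Answer: 2.56 V

Derivation:
Initial: C1(5μF, Q=4μC, V=0.80V), C2(4μF, Q=19μC, V=4.75V), C3(5μF, Q=18μC, V=3.60V), C4(1μF, Q=10μC, V=10.00V)
Op 1: CLOSE 1-2: Q_total=23.00, C_total=9.00, V=2.56; Q1=12.78, Q2=10.22; dissipated=17.336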